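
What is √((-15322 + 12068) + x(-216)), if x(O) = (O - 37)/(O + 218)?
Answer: I*√13522/2 ≈ 58.142*I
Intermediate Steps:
x(O) = (-37 + O)/(218 + O)
√((-15322 + 12068) + x(-216)) = √((-15322 + 12068) + (-37 - 216)/(218 - 216)) = √(-3254 - 253/2) = √(-6761/2) = I*√13522/2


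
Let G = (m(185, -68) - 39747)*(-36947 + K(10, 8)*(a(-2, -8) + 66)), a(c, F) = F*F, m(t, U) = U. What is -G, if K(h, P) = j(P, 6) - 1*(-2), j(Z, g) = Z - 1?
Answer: -1424461255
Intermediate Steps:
j(Z, g) = -1 + Z
K(h, P) = 1 + P (K(h, P) = (-1 + P) - 1*(-2) = (-1 + P) + 2 = 1 + P)
a(c, F) = F**2
G = 1424461255 (G = (-68 - 39747)*(-36947 + (1 + 8)*((-8)**2 + 66)) = -39815*(-36947 + 9*(64 + 66)) = -39815*(-36947 + 9*130) = -39815*(-36947 + 1170) = -39815*(-35777) = 1424461255)
-G = -1*1424461255 = -1424461255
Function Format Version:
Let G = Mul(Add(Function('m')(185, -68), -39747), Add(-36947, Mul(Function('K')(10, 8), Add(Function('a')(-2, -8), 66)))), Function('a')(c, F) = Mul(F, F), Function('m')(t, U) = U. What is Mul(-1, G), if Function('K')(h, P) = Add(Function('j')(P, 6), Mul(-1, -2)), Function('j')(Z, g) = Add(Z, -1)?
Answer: -1424461255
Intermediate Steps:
Function('j')(Z, g) = Add(-1, Z)
Function('K')(h, P) = Add(1, P) (Function('K')(h, P) = Add(Add(-1, P), Mul(-1, -2)) = Add(Add(-1, P), 2) = Add(1, P))
Function('a')(c, F) = Pow(F, 2)
G = 1424461255 (G = Mul(Add(-68, -39747), Add(-36947, Mul(Add(1, 8), Add(Pow(-8, 2), 66)))) = Mul(-39815, Add(-36947, Mul(9, Add(64, 66)))) = Mul(-39815, Add(-36947, Mul(9, 130))) = Mul(-39815, Add(-36947, 1170)) = Mul(-39815, -35777) = 1424461255)
Mul(-1, G) = Mul(-1, 1424461255) = -1424461255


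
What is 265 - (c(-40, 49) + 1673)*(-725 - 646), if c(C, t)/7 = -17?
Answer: 2130799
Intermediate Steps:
c(C, t) = -119 (c(C, t) = 7*(-17) = -119)
265 - (c(-40, 49) + 1673)*(-725 - 646) = 265 - (-119 + 1673)*(-725 - 646) = 265 - 1554*(-1371) = 265 - 1*(-2130534) = 265 + 2130534 = 2130799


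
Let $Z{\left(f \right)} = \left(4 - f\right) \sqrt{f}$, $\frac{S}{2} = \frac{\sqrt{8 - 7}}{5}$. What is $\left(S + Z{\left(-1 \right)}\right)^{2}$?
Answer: $- \frac{621}{25} + 4 i \approx -24.84 + 4.0 i$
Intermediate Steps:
$S = \frac{2}{5}$ ($S = 2 \frac{\sqrt{8 - 7}}{5} = 2 \sqrt{1} \cdot \frac{1}{5} = 2 \cdot 1 \cdot \frac{1}{5} = 2 \cdot \frac{1}{5} = \frac{2}{5} \approx 0.4$)
$Z{\left(f \right)} = \sqrt{f} \left(4 - f\right)$
$\left(S + Z{\left(-1 \right)}\right)^{2} = \left(\frac{2}{5} + \sqrt{-1} \left(4 - -1\right)\right)^{2} = \left(\frac{2}{5} + i \left(4 + 1\right)\right)^{2} = \left(\frac{2}{5} + i 5\right)^{2} = \left(\frac{2}{5} + 5 i\right)^{2}$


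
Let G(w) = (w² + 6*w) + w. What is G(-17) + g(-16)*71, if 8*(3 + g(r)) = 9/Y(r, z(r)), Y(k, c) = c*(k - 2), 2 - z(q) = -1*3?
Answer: -3511/80 ≈ -43.888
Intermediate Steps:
z(q) = 5 (z(q) = 2 - (-1)*3 = 2 - 1*(-3) = 2 + 3 = 5)
G(w) = w² + 7*w
Y(k, c) = c*(-2 + k)
g(r) = -3 + 9/(8*(-10 + 5*r)) (g(r) = -3 + (9/((5*(-2 + r))))/8 = -3 + (9/(-10 + 5*r))/8 = -3 + 9/(8*(-10 + 5*r)))
G(-17) + g(-16)*71 = -17*(7 - 17) + (3*(83 - 40*(-16))/(40*(-2 - 16)))*71 = -17*(-10) + ((3/40)*(83 + 640)/(-18))*71 = 170 + ((3/40)*(-1/18)*723)*71 = 170 - 241/80*71 = 170 - 17111/80 = -3511/80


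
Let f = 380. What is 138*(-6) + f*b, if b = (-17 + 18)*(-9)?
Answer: -4248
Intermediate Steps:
b = -9 (b = 1*(-9) = -9)
138*(-6) + f*b = 138*(-6) + 380*(-9) = -828 - 3420 = -4248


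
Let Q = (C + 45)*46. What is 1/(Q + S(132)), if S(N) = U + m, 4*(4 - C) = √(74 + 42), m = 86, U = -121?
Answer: 2219/4908620 + 23*√29/4908620 ≈ 0.00047729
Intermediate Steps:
C = 4 - √29/2 (C = 4 - √(74 + 42)/4 = 4 - √29/2 ≈ 1.3074)
S(N) = -35 (S(N) = -121 + 86 = -35)
Q = 2254 - 23*√29 (Q = ((4 - √29/2) + 45)*46 = (49 - √29/2)*46 = 2254 - 23*√29 ≈ 2130.1)
1/(Q + S(132)) = 1/((2254 - 23*√29) - 35) = 1/(2219 - 23*√29)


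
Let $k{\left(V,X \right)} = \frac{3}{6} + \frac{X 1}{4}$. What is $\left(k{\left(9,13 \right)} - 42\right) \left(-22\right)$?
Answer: $\frac{1683}{2} \approx 841.5$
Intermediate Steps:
$k{\left(V,X \right)} = \frac{1}{2} + \frac{X}{4}$ ($k{\left(V,X \right)} = 3 \cdot \frac{1}{6} + X \frac{1}{4} = \frac{1}{2} + \frac{X}{4}$)
$\left(k{\left(9,13 \right)} - 42\right) \left(-22\right) = \left(\left(\frac{1}{2} + \frac{1}{4} \cdot 13\right) - 42\right) \left(-22\right) = \left(\left(\frac{1}{2} + \frac{13}{4}\right) - 42\right) \left(-22\right) = \left(\frac{15}{4} - 42\right) \left(-22\right) = \left(- \frac{153}{4}\right) \left(-22\right) = \frac{1683}{2}$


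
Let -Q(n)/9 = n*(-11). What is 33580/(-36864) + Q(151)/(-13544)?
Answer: -31433983/15602688 ≈ -2.0147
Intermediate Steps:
Q(n) = 99*n (Q(n) = -9*n*(-11) = -(-99)*n = 99*n)
33580/(-36864) + Q(151)/(-13544) = 33580/(-36864) + (99*151)/(-13544) = 33580*(-1/36864) + 14949*(-1/13544) = -8395/9216 - 14949/13544 = -31433983/15602688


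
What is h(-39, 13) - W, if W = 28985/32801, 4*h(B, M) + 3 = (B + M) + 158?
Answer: 4115389/131204 ≈ 31.366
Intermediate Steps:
h(B, M) = 155/4 + B/4 + M/4 (h(B, M) = -3/4 + ((B + M) + 158)/4 = -3/4 + (158 + B + M)/4 = -3/4 + (79/2 + B/4 + M/4) = 155/4 + B/4 + M/4)
W = 28985/32801 (W = 28985*(1/32801) = 28985/32801 ≈ 0.88366)
h(-39, 13) - W = (155/4 + (1/4)*(-39) + (1/4)*13) - 1*28985/32801 = (155/4 - 39/4 + 13/4) - 28985/32801 = 129/4 - 28985/32801 = 4115389/131204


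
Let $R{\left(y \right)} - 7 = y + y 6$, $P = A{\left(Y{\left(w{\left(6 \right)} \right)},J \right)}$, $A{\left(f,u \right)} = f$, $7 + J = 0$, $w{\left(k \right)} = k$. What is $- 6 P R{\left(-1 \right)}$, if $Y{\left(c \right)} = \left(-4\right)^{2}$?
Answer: $0$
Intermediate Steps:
$Y{\left(c \right)} = 16$
$J = -7$ ($J = -7 + 0 = -7$)
$P = 16$
$R{\left(y \right)} = 7 + 7 y$ ($R{\left(y \right)} = 7 + \left(y + y 6\right) = 7 + \left(y + 6 y\right) = 7 + 7 y$)
$- 6 P R{\left(-1 \right)} = \left(-6\right) 16 \left(7 + 7 \left(-1\right)\right) = - 96 \left(7 - 7\right) = \left(-96\right) 0 = 0$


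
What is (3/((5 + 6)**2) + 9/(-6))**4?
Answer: 16243247601/3429742096 ≈ 4.7360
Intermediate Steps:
(3/((5 + 6)**2) + 9/(-6))**4 = (3/(11**2) + 9*(-1/6))**4 = (3/121 - 3/2)**4 = (-357/242)**4 = 16243247601/3429742096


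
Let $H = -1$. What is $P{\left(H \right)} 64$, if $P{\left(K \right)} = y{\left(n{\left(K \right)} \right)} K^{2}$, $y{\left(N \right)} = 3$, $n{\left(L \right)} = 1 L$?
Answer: $192$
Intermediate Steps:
$n{\left(L \right)} = L$
$P{\left(K \right)} = 3 K^{2}$
$P{\left(H \right)} 64 = 3 \left(-1\right)^{2} \cdot 64 = 3 \cdot 1 \cdot 64 = 3 \cdot 64 = 192$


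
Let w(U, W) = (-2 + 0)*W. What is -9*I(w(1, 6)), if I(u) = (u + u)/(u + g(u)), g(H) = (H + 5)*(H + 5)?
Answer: 216/37 ≈ 5.8378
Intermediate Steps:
w(U, W) = -2*W
g(H) = (5 + H)**2 (g(H) = (5 + H)*(5 + H) = (5 + H)**2)
I(u) = 2*u/(u + (5 + u)**2) (I(u) = (u + u)/(u + (5 + u)**2) = (2*u)/(u + (5 + u)**2) = 2*u/(u + (5 + u)**2))
-9*I(w(1, 6)) = -18*(-2*6)/(-2*6 + (5 - 2*6)**2) = -18*(-12)/(-12 + (5 - 12)**2) = -18*(-12)/(-12 + (-7)**2) = -18*(-12)/(-12 + 49) = -18*(-12)/37 = -9*(-24/37) = 216/37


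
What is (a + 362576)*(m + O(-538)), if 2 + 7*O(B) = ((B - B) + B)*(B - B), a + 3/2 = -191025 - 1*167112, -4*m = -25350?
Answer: 787398875/28 ≈ 2.8121e+7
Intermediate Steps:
m = 12675/2 (m = -1/4*(-25350) = 12675/2 ≈ 6337.5)
a = -716277/2 (a = -3/2 + (-191025 - 1*167112) = -3/2 + (-191025 - 167112) = -3/2 - 358137 = -716277/2 ≈ -3.5814e+5)
O(B) = -2/7 (O(B) = -2/7 + (((B - B) + B)*(B - B))/7 = -2/7 + ((0 + B)*0)/7 = -2/7 + (B*0)/7 = -2/7 + (1/7)*0 = -2/7 + 0 = -2/7)
(a + 362576)*(m + O(-538)) = (-716277/2 + 362576)*(12675/2 - 2/7) = (8875/2)*(88721/14) = 787398875/28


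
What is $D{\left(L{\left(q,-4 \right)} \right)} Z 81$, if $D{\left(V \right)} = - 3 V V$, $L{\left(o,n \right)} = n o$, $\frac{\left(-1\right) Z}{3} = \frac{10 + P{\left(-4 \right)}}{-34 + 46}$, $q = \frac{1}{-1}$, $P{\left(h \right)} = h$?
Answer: $5832$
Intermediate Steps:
$q = -1$
$Z = - \frac{3}{2}$ ($Z = - 3 \frac{10 - 4}{-34 + 46} = - 3 \cdot \frac{6}{12} = - 3 \cdot 6 \cdot \frac{1}{12} = \left(-3\right) \frac{1}{2} = - \frac{3}{2} \approx -1.5$)
$D{\left(V \right)} = - 3 V^{2}$
$D{\left(L{\left(q,-4 \right)} \right)} Z 81 = - 3 \left(\left(-4\right) \left(-1\right)\right)^{2} \left(- \frac{3}{2}\right) 81 = - 3 \cdot 4^{2} \left(- \frac{3}{2}\right) 81 = \left(-3\right) 16 \left(- \frac{3}{2}\right) 81 = \left(-48\right) \left(- \frac{3}{2}\right) 81 = 72 \cdot 81 = 5832$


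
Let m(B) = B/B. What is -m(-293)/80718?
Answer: -1/80718 ≈ -1.2389e-5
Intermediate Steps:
m(B) = 1
-m(-293)/80718 = -1/80718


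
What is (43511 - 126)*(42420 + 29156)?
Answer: 3105324760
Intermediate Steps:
(43511 - 126)*(42420 + 29156) = 43385*71576 = 3105324760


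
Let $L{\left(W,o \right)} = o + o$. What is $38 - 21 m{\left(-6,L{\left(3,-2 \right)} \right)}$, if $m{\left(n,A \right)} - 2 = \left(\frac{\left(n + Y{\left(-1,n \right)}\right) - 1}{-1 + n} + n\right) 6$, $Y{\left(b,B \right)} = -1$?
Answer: $608$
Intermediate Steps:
$L{\left(W,o \right)} = 2 o$
$m{\left(n,A \right)} = 2 + 6 n + \frac{6 \left(-2 + n\right)}{-1 + n}$ ($m{\left(n,A \right)} = 2 + \left(\frac{\left(n - 1\right) - 1}{-1 + n} + n\right) 6 = 2 + \left(\frac{\left(-1 + n\right) - 1}{-1 + n} + n\right) 6 = 2 + \left(\frac{-2 + n}{-1 + n} + n\right) 6 = 2 + \left(n + \frac{-2 + n}{-1 + n}\right) 6 = 2 + \left(6 n + \frac{6 \left(-2 + n\right)}{-1 + n}\right) = 2 + 6 n + \frac{6 \left(-2 + n\right)}{-1 + n}$)
$38 - 21 m{\left(-6,L{\left(3,-2 \right)} \right)} = 38 - 21 \frac{2 \left(-7 - 6 + 3 \left(-6\right)^{2}\right)}{-1 - 6} = 38 - 21 \frac{2 \left(-7 - 6 + 3 \cdot 36\right)}{-7} = 38 - 21 \cdot 2 \left(- \frac{1}{7}\right) \left(-7 - 6 + 108\right) = 38 - 21 \cdot 2 \left(- \frac{1}{7}\right) 95 = 38 - -570 = 38 + 570 = 608$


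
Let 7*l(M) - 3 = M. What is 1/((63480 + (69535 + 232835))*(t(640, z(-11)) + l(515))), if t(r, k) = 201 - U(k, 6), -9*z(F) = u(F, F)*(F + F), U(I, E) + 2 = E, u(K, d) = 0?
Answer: 1/99145350 ≈ 1.0086e-8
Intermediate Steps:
U(I, E) = -2 + E
l(M) = 3/7 + M/7
z(F) = 0 (z(F) = -0*(F + F) = -0*2*F = -⅑*0 = 0)
t(r, k) = 197 (t(r, k) = 201 - (-2 + 6) = 201 - 1*4 = 201 - 4 = 197)
1/((63480 + (69535 + 232835))*(t(640, z(-11)) + l(515))) = 1/((63480 + (69535 + 232835))*(197 + (3/7 + (⅐)*515))) = 1/((63480 + 302370)*(197 + (3/7 + 515/7))) = 1/(365850*(197 + 74)) = 1/(365850*271) = 1/99145350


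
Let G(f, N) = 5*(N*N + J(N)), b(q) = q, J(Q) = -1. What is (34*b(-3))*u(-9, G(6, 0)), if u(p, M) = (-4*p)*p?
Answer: 33048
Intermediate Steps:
G(f, N) = -5 + 5*N**2 (G(f, N) = 5*(N*N - 1) = 5*(N**2 - 1) = 5*(-1 + N**2) = -5 + 5*N**2)
u(p, M) = -4*p**2
(34*b(-3))*u(-9, G(6, 0)) = (34*(-3))*(-4*(-9)**2) = -(-408)*81 = -102*(-324) = 33048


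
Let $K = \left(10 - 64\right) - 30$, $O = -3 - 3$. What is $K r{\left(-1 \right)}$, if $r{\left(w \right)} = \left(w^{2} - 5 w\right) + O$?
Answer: $0$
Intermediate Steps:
$O = -6$ ($O = -3 - 3 = -6$)
$r{\left(w \right)} = -6 + w^{2} - 5 w$ ($r{\left(w \right)} = \left(w^{2} - 5 w\right) - 6 = -6 + w^{2} - 5 w$)
$K = -84$ ($K = -54 - 30 = -84$)
$K r{\left(-1 \right)} = - 84 \left(-6 + \left(-1\right)^{2} - -5\right) = - 84 \left(-6 + 1 + 5\right) = \left(-84\right) 0 = 0$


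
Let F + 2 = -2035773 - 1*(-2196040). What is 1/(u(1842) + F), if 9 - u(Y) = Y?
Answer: 1/158432 ≈ 6.3119e-6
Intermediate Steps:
F = 160265 (F = -2 + (-2035773 - 1*(-2196040)) = -2 + (-2035773 + 2196040) = -2 + 160267 = 160265)
u(Y) = 9 - Y
1/(u(1842) + F) = 1/((9 - 1*1842) + 160265) = 1/((9 - 1842) + 160265) = 1/(-1833 + 160265) = 1/158432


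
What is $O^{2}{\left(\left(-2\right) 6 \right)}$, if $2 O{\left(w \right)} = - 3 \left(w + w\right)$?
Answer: $1296$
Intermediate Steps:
$O{\left(w \right)} = - 3 w$ ($O{\left(w \right)} = \frac{\left(-3\right) \left(w + w\right)}{2} = \frac{\left(-3\right) 2 w}{2} = \frac{\left(-6\right) w}{2} = - 3 w$)
$O^{2}{\left(\left(-2\right) 6 \right)} = \left(- 3 \left(\left(-2\right) 6\right)\right)^{2} = \left(\left(-3\right) \left(-12\right)\right)^{2} = 36^{2} = 1296$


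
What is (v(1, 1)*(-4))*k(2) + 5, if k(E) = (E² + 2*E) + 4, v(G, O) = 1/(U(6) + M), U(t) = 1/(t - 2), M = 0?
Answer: -187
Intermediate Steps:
U(t) = 1/(-2 + t)
v(G, O) = 4 (v(G, O) = 1/(1/(-2 + 6) + 0) = 1/(1/4 + 0) = 1/(¼ + 0) = 1/(¼) = 4)
k(E) = 4 + E² + 2*E
(v(1, 1)*(-4))*k(2) + 5 = (4*(-4))*(4 + 2² + 2*2) + 5 = -16*(4 + 4 + 4) + 5 = -16*12 + 5 = -192 + 5 = -187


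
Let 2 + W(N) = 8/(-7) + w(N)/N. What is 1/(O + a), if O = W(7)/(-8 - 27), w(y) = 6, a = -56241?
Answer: -245/13779029 ≈ -1.7781e-5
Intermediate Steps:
W(N) = -22/7 + 6/N (W(N) = -2 + (8/(-7) + 6/N) = -2 + (8*(-1/7) + 6/N) = -2 + (-8/7 + 6/N) = -22/7 + 6/N)
O = 16/245 (O = (-22/7 + 6/7)/(-8 - 27) = (-22/7 + 6*(1/7))/(-35) = -(-22/7 + 6/7)/35 = -1/35*(-16/7) = 16/245 ≈ 0.065306)
1/(O + a) = 1/(16/245 - 56241) = 1/(-13779029/245) = -245/13779029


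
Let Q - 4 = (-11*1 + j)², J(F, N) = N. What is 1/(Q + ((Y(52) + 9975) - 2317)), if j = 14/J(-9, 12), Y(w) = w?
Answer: 36/281185 ≈ 0.00012803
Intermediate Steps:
j = 7/6 (j = 14/12 = 14*(1/12) = 7/6 ≈ 1.1667)
Q = 3625/36 (Q = 4 + (-11*1 + 7/6)² = 4 + (-11 + 7/6)² = 4 + (-59/6)² = 4 + 3481/36 = 3625/36 ≈ 100.69)
1/(Q + ((Y(52) + 9975) - 2317)) = 1/(3625/36 + ((52 + 9975) - 2317)) = 1/(3625/36 + (10027 - 2317)) = 1/(3625/36 + 7710) = 1/(281185/36) = 36/281185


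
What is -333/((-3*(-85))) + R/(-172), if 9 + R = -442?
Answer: 19243/14620 ≈ 1.3162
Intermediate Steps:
R = -451 (R = -9 - 442 = -451)
-333/((-3*(-85))) + R/(-172) = -333/((-3*(-85))) - 451/(-172) = -333/255 - 451*(-1/172) = -333*1/255 + 451/172 = -111/85 + 451/172 = 19243/14620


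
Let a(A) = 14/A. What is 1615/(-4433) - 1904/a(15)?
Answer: -9044935/4433 ≈ -2040.4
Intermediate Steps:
1615/(-4433) - 1904/a(15) = 1615/(-4433) - 1904/(14/15) = 1615*(-1/4433) - 1904/(14*(1/15)) = -1615/4433 - 1904/14/15 = -1615/4433 - 1904*15/14 = -1615/4433 - 2040 = -9044935/4433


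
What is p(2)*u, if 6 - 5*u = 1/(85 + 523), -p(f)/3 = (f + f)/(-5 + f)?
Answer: 3647/760 ≈ 4.7987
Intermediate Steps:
p(f) = -6*f/(-5 + f) (p(f) = -3*(f + f)/(-5 + f) = -3*2*f/(-5 + f) = -6*f/(-5 + f))
u = 3647/3040 (u = 6/5 - 1/(5*(85 + 523)) = 6/5 - ⅕/608 = 6/5 - ⅕*1/608 = 6/5 - 1/3040 = 3647/3040 ≈ 1.1997)
p(2)*u = -6*2/(-5 + 2)*(3647/3040) = -6*2/(-3)*(3647/3040) = -6*2*(-⅓)*(3647/3040) = 4*(3647/3040) = 3647/760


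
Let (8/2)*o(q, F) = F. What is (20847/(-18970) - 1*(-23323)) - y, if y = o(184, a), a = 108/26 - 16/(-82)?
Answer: 117898490832/5055505 ≈ 23321.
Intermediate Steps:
a = 2318/533 (a = 108*(1/26) - 16*(-1/82) = 54/13 + 8/41 = 2318/533 ≈ 4.3490)
o(q, F) = F/4
y = 1159/1066 (y = (¼)*(2318/533) = 1159/1066 ≈ 1.0872)
(20847/(-18970) - 1*(-23323)) - y = (20847/(-18970) - 1*(-23323)) - 1*1159/1066 = (20847*(-1/18970) + 23323) - 1159/1066 = (-20847/18970 + 23323) - 1159/1066 = 442416463/18970 - 1159/1066 = 117898490832/5055505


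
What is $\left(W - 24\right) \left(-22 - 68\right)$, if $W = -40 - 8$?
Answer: $6480$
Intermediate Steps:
$W = -48$
$\left(W - 24\right) \left(-22 - 68\right) = \left(-48 - 24\right) \left(-22 - 68\right) = \left(-72\right) \left(-90\right) = 6480$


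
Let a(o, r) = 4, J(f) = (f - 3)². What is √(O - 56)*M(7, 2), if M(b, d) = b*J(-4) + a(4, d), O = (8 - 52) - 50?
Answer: 1735*I*√6 ≈ 4249.9*I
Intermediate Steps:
J(f) = (-3 + f)²
O = -94 (O = -44 - 50 = -94)
M(b, d) = 4 + 49*b (M(b, d) = b*(-3 - 4)² + 4 = b*(-7)² + 4 = b*49 + 4 = 49*b + 4 = 4 + 49*b)
√(O - 56)*M(7, 2) = √(-94 - 56)*(4 + 49*7) = √(-150)*(4 + 343) = (5*I*√6)*347 = 1735*I*√6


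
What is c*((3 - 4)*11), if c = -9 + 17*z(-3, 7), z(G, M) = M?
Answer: -1210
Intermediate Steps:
c = 110 (c = -9 + 17*7 = -9 + 119 = 110)
c*((3 - 4)*11) = 110*((3 - 4)*11) = 110*(-1*11) = 110*(-11) = -1210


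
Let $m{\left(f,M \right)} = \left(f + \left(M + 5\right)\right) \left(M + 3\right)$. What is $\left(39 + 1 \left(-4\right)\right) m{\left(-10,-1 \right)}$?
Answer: $-420$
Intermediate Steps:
$m{\left(f,M \right)} = \left(3 + M\right) \left(5 + M + f\right)$ ($m{\left(f,M \right)} = \left(f + \left(5 + M\right)\right) \left(3 + M\right) = \left(5 + M + f\right) \left(3 + M\right) = \left(3 + M\right) \left(5 + M + f\right)$)
$\left(39 + 1 \left(-4\right)\right) m{\left(-10,-1 \right)} = \left(39 + 1 \left(-4\right)\right) \left(15 + \left(-1\right)^{2} + 3 \left(-10\right) + 8 \left(-1\right) - -10\right) = \left(39 - 4\right) \left(15 + 1 - 30 - 8 + 10\right) = 35 \left(-12\right) = -420$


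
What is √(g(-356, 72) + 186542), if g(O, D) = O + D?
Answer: √186258 ≈ 431.58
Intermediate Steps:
g(O, D) = D + O
√(g(-356, 72) + 186542) = √((72 - 356) + 186542) = √(-284 + 186542) = √186258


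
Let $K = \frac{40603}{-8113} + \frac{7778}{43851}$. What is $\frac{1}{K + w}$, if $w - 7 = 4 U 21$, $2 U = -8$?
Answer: $- \frac{18724377}{6250708414} \approx -0.0029956$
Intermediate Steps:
$U = -4$ ($U = \frac{1}{2} \left(-8\right) = -4$)
$K = - \frac{90388381}{18724377}$ ($K = 40603 \left(- \frac{1}{8113}\right) + 7778 \cdot \frac{1}{43851} = - \frac{2137}{427} + \frac{7778}{43851} = - \frac{90388381}{18724377} \approx -4.8273$)
$w = -329$ ($w = 7 + 4 \left(-4\right) 21 = 7 - 336 = -329$)
$\frac{1}{K + w} = \frac{1}{- \frac{90388381}{18724377} - 329} = \frac{1}{- \frac{6250708414}{18724377}} = - \frac{18724377}{6250708414}$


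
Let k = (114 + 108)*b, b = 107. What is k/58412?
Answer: 11877/29206 ≈ 0.40666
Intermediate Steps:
k = 23754 (k = (114 + 108)*107 = 222*107 = 23754)
k/58412 = 23754/58412 = 23754*(1/58412) = 11877/29206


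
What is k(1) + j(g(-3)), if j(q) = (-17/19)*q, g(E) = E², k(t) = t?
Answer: -134/19 ≈ -7.0526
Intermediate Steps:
j(q) = -17*q/19 (j(q) = (-17*1/19)*q = -17*q/19)
k(1) + j(g(-3)) = 1 - 17/19*(-3)² = 1 - 17/19*9 = 1 - 153/19 = -134/19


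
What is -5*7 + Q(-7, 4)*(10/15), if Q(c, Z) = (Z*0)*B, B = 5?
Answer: -35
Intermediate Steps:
Q(c, Z) = 0 (Q(c, Z) = (Z*0)*5 = 0*5 = 0)
-5*7 + Q(-7, 4)*(10/15) = -5*7 + 0*(10/15) = -35 + 0*(10*(1/15)) = -35 + 0*(2/3) = -35 + 0 = -35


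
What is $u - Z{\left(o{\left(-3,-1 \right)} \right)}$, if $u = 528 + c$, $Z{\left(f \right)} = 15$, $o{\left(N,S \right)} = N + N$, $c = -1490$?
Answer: $-977$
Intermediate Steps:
$o{\left(N,S \right)} = 2 N$
$u = -962$ ($u = 528 - 1490 = -962$)
$u - Z{\left(o{\left(-3,-1 \right)} \right)} = -962 - 15 = -977$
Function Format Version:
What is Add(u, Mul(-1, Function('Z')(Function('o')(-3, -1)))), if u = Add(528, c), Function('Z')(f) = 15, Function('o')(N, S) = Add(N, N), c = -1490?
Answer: -977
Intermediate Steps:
Function('o')(N, S) = Mul(2, N)
u = -962 (u = Add(528, -1490) = -962)
Add(u, Mul(-1, Function('Z')(Function('o')(-3, -1)))) = Add(-962, Mul(-1, 15)) = Add(-962, -15) = -977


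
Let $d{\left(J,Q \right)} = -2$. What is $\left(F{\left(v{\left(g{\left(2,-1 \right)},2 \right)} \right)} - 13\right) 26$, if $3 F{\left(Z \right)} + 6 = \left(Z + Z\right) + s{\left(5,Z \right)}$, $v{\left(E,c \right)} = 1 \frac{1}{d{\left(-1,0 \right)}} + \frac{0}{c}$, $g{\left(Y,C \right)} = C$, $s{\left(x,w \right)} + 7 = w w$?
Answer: $- \frac{2743}{6} \approx -457.17$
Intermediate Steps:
$s{\left(x,w \right)} = -7 + w^{2}$ ($s{\left(x,w \right)} = -7 + w w = -7 + w^{2}$)
$v{\left(E,c \right)} = - \frac{1}{2}$ ($v{\left(E,c \right)} = 1 \frac{1}{-2} + \frac{0}{c} = 1 \left(- \frac{1}{2}\right) + 0 = - \frac{1}{2} + 0 = - \frac{1}{2}$)
$F{\left(Z \right)} = - \frac{13}{3} + \frac{Z^{2}}{3} + \frac{2 Z}{3}$ ($F{\left(Z \right)} = -2 + \frac{\left(Z + Z\right) + \left(-7 + Z^{2}\right)}{3} = -2 + \frac{2 Z + \left(-7 + Z^{2}\right)}{3} = -2 + \frac{-7 + Z^{2} + 2 Z}{3} = -2 + \left(- \frac{7}{3} + \frac{Z^{2}}{3} + \frac{2 Z}{3}\right) = - \frac{13}{3} + \frac{Z^{2}}{3} + \frac{2 Z}{3}$)
$\left(F{\left(v{\left(g{\left(2,-1 \right)},2 \right)} \right)} - 13\right) 26 = \left(\left(- \frac{13}{3} + \frac{\left(- \frac{1}{2}\right)^{2}}{3} + \frac{2}{3} \left(- \frac{1}{2}\right)\right) - 13\right) 26 = \left(\left(- \frac{13}{3} + \frac{1}{3} \cdot \frac{1}{4} - \frac{1}{3}\right) - 13\right) 26 = \left(\left(- \frac{13}{3} + \frac{1}{12} - \frac{1}{3}\right) - 13\right) 26 = \left(- \frac{55}{12} - 13\right) 26 = \left(- \frac{211}{12}\right) 26 = - \frac{2743}{6}$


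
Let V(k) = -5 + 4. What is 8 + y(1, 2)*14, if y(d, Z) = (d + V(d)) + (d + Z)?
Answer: 50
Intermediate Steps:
V(k) = -1
y(d, Z) = -1 + Z + 2*d (y(d, Z) = (d - 1) + (d + Z) = (-1 + d) + (Z + d) = -1 + Z + 2*d)
8 + y(1, 2)*14 = 8 + (-1 + 2 + 2*1)*14 = 8 + (-1 + 2 + 2)*14 = 8 + 3*14 = 8 + 42 = 50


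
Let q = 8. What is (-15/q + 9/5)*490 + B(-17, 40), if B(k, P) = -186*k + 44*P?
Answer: 19541/4 ≈ 4885.3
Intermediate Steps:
(-15/q + 9/5)*490 + B(-17, 40) = (-15/8 + 9/5)*490 + (-186*(-17) + 44*40) = (-15*1/8 + 9*(1/5))*490 + (3162 + 1760) = (-15/8 + 9/5)*490 + 4922 = -3/40*490 + 4922 = -147/4 + 4922 = 19541/4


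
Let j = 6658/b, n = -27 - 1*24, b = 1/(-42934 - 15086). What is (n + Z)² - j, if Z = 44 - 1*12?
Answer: 386297521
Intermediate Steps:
b = -1/58020 (b = 1/(-58020) = -1/58020 ≈ -1.7235e-5)
n = -51 (n = -27 - 24 = -51)
Z = 32 (Z = 44 - 12 = 32)
j = -386297160 (j = 6658/(-1/58020) = 6658*(-58020) = -386297160)
(n + Z)² - j = (-51 + 32)² - 1*(-386297160) = (-19)² + 386297160 = 361 + 386297160 = 386297521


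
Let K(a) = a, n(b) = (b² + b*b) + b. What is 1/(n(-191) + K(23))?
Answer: 1/72794 ≈ 1.3737e-5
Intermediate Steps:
n(b) = b + 2*b² (n(b) = (b² + b²) + b = 2*b² + b = b + 2*b²)
1/(n(-191) + K(23)) = 1/(-191*(1 + 2*(-191)) + 23) = 1/(-191*(1 - 382) + 23) = 1/(-191*(-381) + 23) = 1/(72771 + 23) = 1/72794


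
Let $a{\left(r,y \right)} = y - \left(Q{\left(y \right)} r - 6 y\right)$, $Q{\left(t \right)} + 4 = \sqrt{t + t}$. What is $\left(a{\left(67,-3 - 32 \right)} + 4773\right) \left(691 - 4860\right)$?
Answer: $-19994524 + 279323 i \sqrt{70} \approx -1.9995 \cdot 10^{7} + 2.337 \cdot 10^{6} i$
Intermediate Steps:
$Q{\left(t \right)} = -4 + \sqrt{2} \sqrt{t}$ ($Q{\left(t \right)} = -4 + \sqrt{t + t} = -4 + \sqrt{2 t} = -4 + \sqrt{2} \sqrt{t}$)
$a{\left(r,y \right)} = 7 y - r \left(-4 + \sqrt{2} \sqrt{y}\right)$ ($a{\left(r,y \right)} = y - \left(\left(-4 + \sqrt{2} \sqrt{y}\right) r - 6 y\right) = y - \left(r \left(-4 + \sqrt{2} \sqrt{y}\right) - 6 y\right) = y - \left(- 6 y + r \left(-4 + \sqrt{2} \sqrt{y}\right)\right) = 7 y - r \left(-4 + \sqrt{2} \sqrt{y}\right)$)
$\left(a{\left(67,-3 - 32 \right)} + 4773\right) \left(691 - 4860\right) = \left(\left(7 \left(-3 - 32\right) - 67 \left(-4 + \sqrt{2} \sqrt{-3 - 32}\right)\right) + 4773\right) \left(691 - 4860\right) = \left(\left(7 \left(-35\right) - 67 \left(-4 + \sqrt{2} \sqrt{-35}\right)\right) + 4773\right) \left(-4169\right) = \left(\left(-245 - 67 \left(-4 + \sqrt{2} i \sqrt{35}\right)\right) + 4773\right) \left(-4169\right) = \left(\left(-245 - 67 \left(-4 + i \sqrt{70}\right)\right) + 4773\right) \left(-4169\right) = \left(\left(-245 + \left(268 - 67 i \sqrt{70}\right)\right) + 4773\right) \left(-4169\right) = \left(\left(23 - 67 i \sqrt{70}\right) + 4773\right) \left(-4169\right) = \left(4796 - 67 i \sqrt{70}\right) \left(-4169\right) = -19994524 + 279323 i \sqrt{70}$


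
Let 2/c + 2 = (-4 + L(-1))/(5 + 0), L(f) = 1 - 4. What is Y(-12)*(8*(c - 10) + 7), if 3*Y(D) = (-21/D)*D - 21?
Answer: 18494/17 ≈ 1087.9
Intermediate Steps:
L(f) = -3
c = -10/17 (c = 2/(-2 + (-4 - 3)/(5 + 0)) = 2/(-2 - 7/5) = 2/(-17/5) = 2*(-5/17) = -10/17 ≈ -0.58823)
Y(D) = -14 (Y(D) = ((-21/D)*D - 21)/3 = (-21 - 21)/3 = (1/3)*(-42) = -14)
Y(-12)*(8*(c - 10) + 7) = -14*(8*(-10/17 - 10) + 7) = -14*(8*(-180/17) + 7) = -14*(-1440/17 + 7) = -14*(-1321/17) = 18494/17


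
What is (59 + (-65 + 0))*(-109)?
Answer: 654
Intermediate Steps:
(59 + (-65 + 0))*(-109) = (59 - 65)*(-109) = -6*(-109) = 654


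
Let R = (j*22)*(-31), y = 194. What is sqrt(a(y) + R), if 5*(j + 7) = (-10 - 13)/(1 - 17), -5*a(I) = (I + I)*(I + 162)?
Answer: I*sqrt(9219070)/20 ≈ 151.81*I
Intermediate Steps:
a(I) = -2*I*(162 + I)/5 (a(I) = -(I + I)*(I + 162)/5 = -2*I*(162 + I)/5)
j = -537/80 (j = -7 + ((-10 - 13)/(1 - 17))/5 = -7 + (-23/(-16))/5 = -7 + (-23*(-1/16))/5 = -7 + (1/5)*(23/16) = -7 + 23/80 = -537/80 ≈ -6.7125)
R = 183117/40 (R = -537/80*22*(-31) = -5907/40*(-31) = 183117/40 ≈ 4577.9)
sqrt(a(y) + R) = sqrt(-2/5*194*(162 + 194) + 183117/40) = sqrt(-2/5*194*356 + 183117/40) = sqrt(-138128/5 + 183117/40) = sqrt(-921907/40) = I*sqrt(9219070)/20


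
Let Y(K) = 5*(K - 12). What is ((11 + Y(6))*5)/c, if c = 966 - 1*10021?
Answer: 19/1811 ≈ 0.010491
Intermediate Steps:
Y(K) = -60 + 5*K (Y(K) = 5*(-12 + K) = -60 + 5*K)
c = -9055 (c = 966 - 10021 = -9055)
((11 + Y(6))*5)/c = ((11 + (-60 + 5*6))*5)/(-9055) = ((11 + (-60 + 30))*5)*(-1/9055) = ((11 - 30)*5)*(-1/9055) = -19*5*(-1/9055) = -95*(-1/9055) = 19/1811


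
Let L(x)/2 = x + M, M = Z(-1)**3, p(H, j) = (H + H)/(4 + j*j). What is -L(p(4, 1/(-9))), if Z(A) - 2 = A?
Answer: -1946/325 ≈ -5.9877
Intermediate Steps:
Z(A) = 2 + A
p(H, j) = 2*H/(4 + j**2) (p(H, j) = (2*H)/(4 + j**2) = 2*H/(4 + j**2))
M = 1 (M = (2 - 1)**3 = 1**3 = 1)
L(x) = 2 + 2*x (L(x) = 2*(x + 1) = 2*(1 + x) = 2 + 2*x)
-L(p(4, 1/(-9))) = -(2 + 2*(2*4/(4 + (1/(-9))**2))) = -(2 + 2*(2*4/(4 + (-1/9)**2))) = -(2 + 2*(2*4/(4 + 1/81))) = -(2 + 2*(2*4/(325/81))) = -(2 + 2*(2*4*(81/325))) = -(2 + 2*(648/325)) = -(2 + 1296/325) = -1*1946/325 = -1946/325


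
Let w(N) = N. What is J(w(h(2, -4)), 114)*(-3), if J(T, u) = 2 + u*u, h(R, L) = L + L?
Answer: -38994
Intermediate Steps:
h(R, L) = 2*L
J(T, u) = 2 + u²
J(w(h(2, -4)), 114)*(-3) = (2 + 114²)*(-3) = (2 + 12996)*(-3) = 12998*(-3) = -38994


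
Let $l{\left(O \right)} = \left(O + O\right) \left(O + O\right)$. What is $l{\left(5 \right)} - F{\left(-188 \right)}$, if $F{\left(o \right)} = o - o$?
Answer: $100$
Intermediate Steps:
$F{\left(o \right)} = 0$
$l{\left(O \right)} = 4 O^{2}$ ($l{\left(O \right)} = 2 O 2 O = 4 O^{2}$)
$l{\left(5 \right)} - F{\left(-188 \right)} = 4 \cdot 5^{2} - 0 = 4 \cdot 25 + 0 = 100 + 0 = 100$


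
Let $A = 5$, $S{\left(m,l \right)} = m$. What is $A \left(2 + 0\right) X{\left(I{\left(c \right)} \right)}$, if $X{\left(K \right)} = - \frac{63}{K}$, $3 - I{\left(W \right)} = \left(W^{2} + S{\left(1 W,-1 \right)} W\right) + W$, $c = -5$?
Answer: $15$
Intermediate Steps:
$I{\left(W \right)} = 3 - W - 2 W^{2}$ ($I{\left(W \right)} = 3 - \left(\left(W^{2} + 1 W W\right) + W\right) = 3 - \left(\left(W^{2} + W W\right) + W\right) = 3 - \left(\left(W^{2} + W^{2}\right) + W\right) = 3 - \left(2 W^{2} + W\right) = 3 - \left(W + 2 W^{2}\right) = 3 - W - 2 W^{2}$)
$A \left(2 + 0\right) X{\left(I{\left(c \right)} \right)} = 5 \left(2 + 0\right) \left(- \frac{63}{3 - -5 - 2 \left(-5\right)^{2}}\right) = 5 \cdot 2 \left(- \frac{63}{3 + 5 - 50}\right) = 10 \left(- \frac{63}{3 + 5 - 50}\right) = 10 \left(- \frac{63}{-42}\right) = 10 \left(\left(-63\right) \left(- \frac{1}{42}\right)\right) = 10 \cdot \frac{3}{2} = 15$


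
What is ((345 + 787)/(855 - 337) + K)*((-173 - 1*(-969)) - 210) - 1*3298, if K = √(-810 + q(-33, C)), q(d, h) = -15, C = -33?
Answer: -522506/259 + 2930*I*√33 ≈ -2017.4 + 16832.0*I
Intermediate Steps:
K = 5*I*√33 (K = √(-810 - 15) = √(-825) = 5*I*√33 ≈ 28.723*I)
((345 + 787)/(855 - 337) + K)*((-173 - 1*(-969)) - 210) - 1*3298 = ((345 + 787)/(855 - 337) + 5*I*√33)*((-173 - 1*(-969)) - 210) - 1*3298 = (1132/518 + 5*I*√33)*((-173 + 969) - 210) - 3298 = (1132*(1/518) + 5*I*√33)*(796 - 210) - 3298 = (566/259 + 5*I*√33)*586 - 3298 = (331676/259 + 2930*I*√33) - 3298 = -522506/259 + 2930*I*√33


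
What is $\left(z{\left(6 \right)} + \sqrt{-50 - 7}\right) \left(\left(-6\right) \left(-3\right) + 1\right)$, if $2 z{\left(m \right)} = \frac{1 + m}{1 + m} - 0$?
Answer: $\frac{19}{2} + 19 i \sqrt{57} \approx 9.5 + 143.45 i$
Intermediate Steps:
$z{\left(m \right)} = \frac{1}{2}$ ($z{\left(m \right)} = \frac{\frac{1 + m}{1 + m} - 0}{2} = \frac{1 + 0}{2} = \frac{1}{2} \cdot 1 = \frac{1}{2}$)
$\left(z{\left(6 \right)} + \sqrt{-50 - 7}\right) \left(\left(-6\right) \left(-3\right) + 1\right) = \left(\frac{1}{2} + \sqrt{-50 - 7}\right) \left(\left(-6\right) \left(-3\right) + 1\right) = \left(\frac{1}{2} + \sqrt{-57}\right) \left(18 + 1\right) = \left(\frac{1}{2} + i \sqrt{57}\right) 19 = \frac{19}{2} + 19 i \sqrt{57}$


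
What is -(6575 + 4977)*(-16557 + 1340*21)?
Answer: -133806816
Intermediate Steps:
-(6575 + 4977)*(-16557 + 1340*21) = -11552*(-16557 + 28140) = -11552*11583 = -1*133806816 = -133806816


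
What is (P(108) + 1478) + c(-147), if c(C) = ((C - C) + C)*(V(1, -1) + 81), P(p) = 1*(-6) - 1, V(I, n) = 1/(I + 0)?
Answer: -10583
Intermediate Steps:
V(I, n) = 1/I
P(p) = -7 (P(p) = -6 - 1 = -7)
c(C) = 82*C (c(C) = ((C - C) + C)*(1/1 + 81) = (0 + C)*(1 + 81) = C*82 = 82*C)
(P(108) + 1478) + c(-147) = (-7 + 1478) + 82*(-147) = 1471 - 12054 = -10583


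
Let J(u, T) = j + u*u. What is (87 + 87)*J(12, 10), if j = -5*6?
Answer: 19836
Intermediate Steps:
j = -30
J(u, T) = -30 + u² (J(u, T) = -30 + u*u = -30 + u²)
(87 + 87)*J(12, 10) = (87 + 87)*(-30 + 12²) = 174*(-30 + 144) = 174*114 = 19836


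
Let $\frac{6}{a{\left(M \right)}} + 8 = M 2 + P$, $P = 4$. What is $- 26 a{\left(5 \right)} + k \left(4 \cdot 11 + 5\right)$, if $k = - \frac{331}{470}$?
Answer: $- \frac{28439}{470} \approx -60.508$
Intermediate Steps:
$a{\left(M \right)} = \frac{6}{-4 + 2 M}$ ($a{\left(M \right)} = \frac{6}{-8 + \left(M 2 + 4\right)} = \frac{6}{-8 + \left(2 M + 4\right)} = \frac{6}{-8 + \left(4 + 2 M\right)} = \frac{6}{-4 + 2 M}$)
$k = - \frac{331}{470}$ ($k = \left(-331\right) \frac{1}{470} = - \frac{331}{470} \approx -0.70426$)
$- 26 a{\left(5 \right)} + k \left(4 \cdot 11 + 5\right) = - 26 \frac{3}{-2 + 5} - \frac{331 \left(4 \cdot 11 + 5\right)}{470} = - 26 \cdot \frac{3}{3} - \frac{331 \left(44 + 5\right)}{470} = - 26 \cdot 3 \cdot \frac{1}{3} - \frac{16219}{470} = \left(-26\right) 1 - \frac{16219}{470} = -26 - \frac{16219}{470} = - \frac{28439}{470}$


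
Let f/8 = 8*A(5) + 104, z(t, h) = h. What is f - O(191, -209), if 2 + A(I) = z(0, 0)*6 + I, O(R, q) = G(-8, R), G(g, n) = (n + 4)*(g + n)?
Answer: -34661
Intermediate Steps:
G(g, n) = (4 + n)*(g + n)
O(R, q) = -32 + R**2 - 4*R (O(R, q) = R**2 + 4*(-8) + 4*R - 8*R = R**2 - 32 + 4*R - 8*R = -32 + R**2 - 4*R)
A(I) = -2 + I (A(I) = -2 + (0*6 + I) = -2 + (0 + I) = -2 + I)
f = 1024 (f = 8*(8*(-2 + 5) + 104) = 8*(8*3 + 104) = 8*(24 + 104) = 8*128 = 1024)
f - O(191, -209) = 1024 - (-32 + 191**2 - 4*191) = 1024 - (-32 + 36481 - 764) = 1024 - 1*35685 = 1024 - 35685 = -34661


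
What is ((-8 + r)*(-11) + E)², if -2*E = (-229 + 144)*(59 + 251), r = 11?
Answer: 172712164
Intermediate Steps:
E = 13175 (E = -(-229 + 144)*(59 + 251)/2 = -(-85)*310/2 = -½*(-26350) = 13175)
((-8 + r)*(-11) + E)² = ((-8 + 11)*(-11) + 13175)² = (3*(-11) + 13175)² = (-33 + 13175)² = 13142² = 172712164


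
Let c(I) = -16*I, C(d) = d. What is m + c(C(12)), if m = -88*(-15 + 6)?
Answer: 600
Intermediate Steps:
m = 792 (m = -88*(-9) = 792)
m + c(C(12)) = 792 - 16*12 = 792 - 192 = 600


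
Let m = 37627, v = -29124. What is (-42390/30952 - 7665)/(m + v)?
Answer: -10785885/11962948 ≈ -0.90161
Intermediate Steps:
(-42390/30952 - 7665)/(m + v) = (-42390/30952 - 7665)/(37627 - 29124) = (-42390*1/30952 - 7665)/8503 = (-21195/15476 - 7665)*(1/8503) = -118644735/15476*1/8503 = -10785885/11962948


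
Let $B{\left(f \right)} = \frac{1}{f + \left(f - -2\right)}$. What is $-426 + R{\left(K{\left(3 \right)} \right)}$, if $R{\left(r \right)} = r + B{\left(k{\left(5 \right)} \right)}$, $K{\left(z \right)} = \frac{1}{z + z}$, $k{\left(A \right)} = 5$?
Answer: $- \frac{1703}{4} \approx -425.75$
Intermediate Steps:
$B{\left(f \right)} = \frac{1}{2 + 2 f}$ ($B{\left(f \right)} = \frac{1}{f + \left(f + 2\right)} = \frac{1}{f + \left(2 + f\right)} = \frac{1}{2 + 2 f}$)
$K{\left(z \right)} = \frac{1}{2 z}$
$R{\left(r \right)} = \frac{1}{12} + r$ ($R{\left(r \right)} = r + \frac{1}{2 \left(1 + 5\right)} = r + \frac{1}{2 \cdot 6} = r + \frac{1}{2} \cdot \frac{1}{6} = r + \frac{1}{12} = \frac{1}{12} + r$)
$-426 + R{\left(K{\left(3 \right)} \right)} = -426 + \left(\frac{1}{12} + \frac{1}{2 \cdot 3}\right) = -426 + \left(\frac{1}{12} + \frac{1}{2} \cdot \frac{1}{3}\right) = -426 + \left(\frac{1}{12} + \frac{1}{6}\right) = -426 + \frac{1}{4} = - \frac{1703}{4}$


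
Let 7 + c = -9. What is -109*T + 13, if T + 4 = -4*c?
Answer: -6527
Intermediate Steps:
c = -16 (c = -7 - 9 = -16)
T = 60 (T = -4 - 4*(-16) = -4 + 64 = 60)
-109*T + 13 = -109*60 + 13 = -6540 + 13 = -6527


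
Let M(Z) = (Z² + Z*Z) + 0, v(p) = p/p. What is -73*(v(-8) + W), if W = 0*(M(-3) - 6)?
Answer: -73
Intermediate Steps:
v(p) = 1
M(Z) = 2*Z² (M(Z) = (Z² + Z²) + 0 = 2*Z² + 0 = 2*Z²)
W = 0 (W = 0*(2*(-3)² - 6) = 0*(2*9 - 6) = 0*(18 - 6) = 0*12 = 0)
-73*(v(-8) + W) = -73*(1 + 0) = -73*1 = -73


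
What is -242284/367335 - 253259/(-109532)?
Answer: 66493043677/40234937220 ≈ 1.6526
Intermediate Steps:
-242284/367335 - 253259/(-109532) = -242284*1/367335 - 253259*(-1/109532) = -242284/367335 + 253259/109532 = 66493043677/40234937220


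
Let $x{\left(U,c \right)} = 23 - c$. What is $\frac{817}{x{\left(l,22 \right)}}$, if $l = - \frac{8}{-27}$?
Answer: $817$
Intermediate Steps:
$l = \frac{8}{27}$ ($l = \left(-8\right) \left(- \frac{1}{27}\right) = \frac{8}{27} \approx 0.2963$)
$\frac{817}{x{\left(l,22 \right)}} = \frac{817}{23 - 22} = \frac{817}{1} = 817 \cdot 1 = 817$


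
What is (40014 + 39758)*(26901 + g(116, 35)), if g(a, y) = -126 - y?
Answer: 2133103280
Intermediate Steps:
(40014 + 39758)*(26901 + g(116, 35)) = (40014 + 39758)*(26901 + (-126 - 1*35)) = 79772*(26901 + (-126 - 35)) = 79772*(26901 - 161) = 79772*26740 = 2133103280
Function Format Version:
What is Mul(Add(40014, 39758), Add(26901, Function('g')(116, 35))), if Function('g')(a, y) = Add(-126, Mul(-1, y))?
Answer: 2133103280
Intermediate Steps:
Mul(Add(40014, 39758), Add(26901, Function('g')(116, 35))) = Mul(Add(40014, 39758), Add(26901, Add(-126, Mul(-1, 35)))) = Mul(79772, Add(26901, Add(-126, -35))) = Mul(79772, Add(26901, -161)) = Mul(79772, 26740) = 2133103280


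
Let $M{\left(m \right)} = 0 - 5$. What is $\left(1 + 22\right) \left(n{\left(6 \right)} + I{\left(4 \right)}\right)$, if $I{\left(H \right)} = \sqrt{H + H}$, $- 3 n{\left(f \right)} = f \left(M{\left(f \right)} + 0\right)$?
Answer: $230 + 46 \sqrt{2} \approx 295.05$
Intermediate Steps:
$M{\left(m \right)} = -5$
$n{\left(f \right)} = \frac{5 f}{3}$ ($n{\left(f \right)} = - \frac{f \left(-5 + 0\right)}{3} = - \frac{f \left(-5\right)}{3} = - \frac{\left(-5\right) f}{3} = \frac{5 f}{3}$)
$I{\left(H \right)} = \sqrt{2} \sqrt{H}$ ($I{\left(H \right)} = \sqrt{2 H} = \sqrt{2} \sqrt{H}$)
$\left(1 + 22\right) \left(n{\left(6 \right)} + I{\left(4 \right)}\right) = \left(1 + 22\right) \left(\frac{5}{3} \cdot 6 + \sqrt{2} \sqrt{4}\right) = 23 \left(10 + \sqrt{2} \cdot 2\right) = 23 \left(10 + 2 \sqrt{2}\right) = 230 + 46 \sqrt{2}$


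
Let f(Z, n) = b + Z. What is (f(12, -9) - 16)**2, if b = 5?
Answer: 1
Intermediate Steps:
f(Z, n) = 5 + Z
(f(12, -9) - 16)**2 = ((5 + 12) - 16)**2 = (17 - 16)**2 = 1**2 = 1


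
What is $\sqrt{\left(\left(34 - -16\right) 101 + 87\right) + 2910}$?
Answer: $\sqrt{8047} \approx 89.705$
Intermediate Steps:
$\sqrt{\left(\left(34 - -16\right) 101 + 87\right) + 2910} = \sqrt{\left(\left(34 + 16\right) 101 + 87\right) + 2910} = \sqrt{\left(50 \cdot 101 + 87\right) + 2910} = \sqrt{\left(5050 + 87\right) + 2910} = \sqrt{5137 + 2910} = \sqrt{8047}$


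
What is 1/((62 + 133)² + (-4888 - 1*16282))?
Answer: 1/16855 ≈ 5.9330e-5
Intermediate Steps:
1/((62 + 133)² + (-4888 - 1*16282)) = 1/(195² + (-4888 - 16282)) = 1/(38025 - 21170) = 1/16855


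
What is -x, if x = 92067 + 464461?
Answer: -556528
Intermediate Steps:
x = 556528
-x = -1*556528 = -556528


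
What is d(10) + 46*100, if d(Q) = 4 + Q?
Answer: 4614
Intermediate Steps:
d(10) + 46*100 = (4 + 10) + 46*100 = 14 + 4600 = 4614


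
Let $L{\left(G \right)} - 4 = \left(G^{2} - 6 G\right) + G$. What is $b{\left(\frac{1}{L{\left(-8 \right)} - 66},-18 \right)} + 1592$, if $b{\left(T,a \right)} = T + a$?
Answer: $\frac{66109}{42} \approx 1574.0$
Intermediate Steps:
$L{\left(G \right)} = 4 + G^{2} - 5 G$ ($L{\left(G \right)} = 4 + \left(\left(G^{2} - 6 G\right) + G\right) = 4 + \left(G^{2} - 5 G\right) = 4 + G^{2} - 5 G$)
$b{\left(\frac{1}{L{\left(-8 \right)} - 66},-18 \right)} + 1592 = \left(\frac{1}{\left(4 + \left(-8\right)^{2} - -40\right) - 66} - 18\right) + 1592 = \left(\frac{1}{\left(4 + 64 + 40\right) - 66} - 18\right) + 1592 = \left(\frac{1}{108 - 66} - 18\right) + 1592 = \left(\frac{1}{42} - 18\right) + 1592 = - \frac{755}{42} + 1592 = \frac{66109}{42}$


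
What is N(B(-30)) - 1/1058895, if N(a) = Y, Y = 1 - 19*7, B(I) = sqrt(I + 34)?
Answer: -139774141/1058895 ≈ -132.00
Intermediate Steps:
B(I) = sqrt(34 + I)
Y = -132 (Y = 1 - 133 = -132)
N(a) = -132
N(B(-30)) - 1/1058895 = -132 - 1/1058895 = -139774141/1058895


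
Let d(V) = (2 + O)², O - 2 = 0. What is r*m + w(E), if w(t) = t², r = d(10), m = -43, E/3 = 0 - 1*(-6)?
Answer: -364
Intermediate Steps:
O = 2 (O = 2 + 0 = 2)
E = 18 (E = 3*(0 - 1*(-6)) = 3*(0 + 6) = 3*6 = 18)
d(V) = 16 (d(V) = (2 + 2)² = 4² = 16)
r = 16
r*m + w(E) = 16*(-43) + 18² = -688 + 324 = -364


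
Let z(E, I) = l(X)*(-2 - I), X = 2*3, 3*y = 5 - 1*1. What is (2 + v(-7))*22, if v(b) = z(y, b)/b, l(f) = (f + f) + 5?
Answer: -1562/7 ≈ -223.14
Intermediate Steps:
y = 4/3 (y = (5 - 1*1)/3 = (5 - 1)/3 = (⅓)*4 = 4/3 ≈ 1.3333)
X = 6
l(f) = 5 + 2*f (l(f) = 2*f + 5 = 5 + 2*f)
z(E, I) = -34 - 17*I (z(E, I) = (5 + 2*6)*(-2 - I) = (5 + 12)*(-2 - I) = 17*(-2 - I) = -34 - 17*I)
v(b) = (-34 - 17*b)/b
(2 + v(-7))*22 = (2 + (-17 - 34/(-7)))*22 = (2 + (-17 - 34*(-⅐)))*22 = (2 + (-17 + 34/7))*22 = (2 - 85/7)*22 = -71/7*22 = -1562/7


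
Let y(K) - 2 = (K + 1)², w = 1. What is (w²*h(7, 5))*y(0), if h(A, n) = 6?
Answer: 18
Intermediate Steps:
y(K) = 2 + (1 + K)² (y(K) = 2 + (K + 1)² = 2 + (1 + K)²)
(w²*h(7, 5))*y(0) = (1²*6)*(2 + (1 + 0)²) = (1*6)*(2 + 1²) = 6*(2 + 1) = 6*3 = 18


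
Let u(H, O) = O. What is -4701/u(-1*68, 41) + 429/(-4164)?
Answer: -6530851/56908 ≈ -114.76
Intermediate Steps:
-4701/u(-1*68, 41) + 429/(-4164) = -4701/41 + 429/(-4164) = -4701*1/41 + 429*(-1/4164) = -4701/41 - 143/1388 = -6530851/56908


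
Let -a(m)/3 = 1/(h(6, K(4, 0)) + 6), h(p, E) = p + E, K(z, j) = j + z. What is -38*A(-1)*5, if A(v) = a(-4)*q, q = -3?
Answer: -855/8 ≈ -106.88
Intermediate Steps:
h(p, E) = E + p
a(m) = -3/16 (a(m) = -3/(((0 + 4) + 6) + 6) = -3/((4 + 6) + 6) = -3/(10 + 6) = -3/16)
A(v) = 9/16 (A(v) = -3/16*(-3) = 9/16)
-38*A(-1)*5 = -38*9/16*5 = -171/8*5 = -855/8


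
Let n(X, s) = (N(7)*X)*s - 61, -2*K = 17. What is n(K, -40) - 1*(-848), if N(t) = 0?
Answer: 787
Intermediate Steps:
K = -17/2 (K = -1/2*17 = -17/2 ≈ -8.5000)
n(X, s) = -61 (n(X, s) = (0*X)*s - 61 = 0*s - 61 = 0 - 61 = -61)
n(K, -40) - 1*(-848) = -61 - 1*(-848) = -61 + 848 = 787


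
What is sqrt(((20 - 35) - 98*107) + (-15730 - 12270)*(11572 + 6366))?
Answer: I*sqrt(502274501) ≈ 22411.0*I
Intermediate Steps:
sqrt(((20 - 35) - 98*107) + (-15730 - 12270)*(11572 + 6366)) = sqrt((-15 - 10486) - 28000*17938) = sqrt(-10501 - 502264000) = sqrt(-502274501) = I*sqrt(502274501)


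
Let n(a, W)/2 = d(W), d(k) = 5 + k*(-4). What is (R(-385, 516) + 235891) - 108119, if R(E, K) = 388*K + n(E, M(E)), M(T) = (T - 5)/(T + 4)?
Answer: 41653690/127 ≈ 3.2798e+5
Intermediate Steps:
d(k) = 5 - 4*k
M(T) = (-5 + T)/(4 + T)
n(a, W) = 10 - 8*W (n(a, W) = 2*(5 - 4*W) = 10 - 8*W)
R(E, K) = 10 + 388*K - 8*(-5 + E)/(4 + E) (R(E, K) = 388*K + (10 - 8*(-5 + E)/(4 + E)) = 10 + 388*K - 8*(-5 + E)/(4 + E))
(R(-385, 516) + 235891) - 108119 = (2*(40 - 385 + 194*516*(4 - 385))/(4 - 385) + 235891) - 108119 = (2*(40 - 385 + 194*516*(-381))/(-381) + 235891) - 108119 = (2*(-1/381)*(40 - 385 - 38139624) + 235891) - 108119 = (2*(-1/381)*(-38139969) + 235891) - 108119 = (25426646/127 + 235891) - 108119 = 55384803/127 - 108119 = 41653690/127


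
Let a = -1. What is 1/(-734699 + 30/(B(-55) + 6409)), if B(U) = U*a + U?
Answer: -6409/4708685861 ≈ -1.3611e-6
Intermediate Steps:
B(U) = 0 (B(U) = U*(-1) + U = -U + U = 0)
1/(-734699 + 30/(B(-55) + 6409)) = 1/(-734699 + 30/(0 + 6409)) = 1/(-734699 + 30/6409) = 1/(-4708685861/6409) = -6409/4708685861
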